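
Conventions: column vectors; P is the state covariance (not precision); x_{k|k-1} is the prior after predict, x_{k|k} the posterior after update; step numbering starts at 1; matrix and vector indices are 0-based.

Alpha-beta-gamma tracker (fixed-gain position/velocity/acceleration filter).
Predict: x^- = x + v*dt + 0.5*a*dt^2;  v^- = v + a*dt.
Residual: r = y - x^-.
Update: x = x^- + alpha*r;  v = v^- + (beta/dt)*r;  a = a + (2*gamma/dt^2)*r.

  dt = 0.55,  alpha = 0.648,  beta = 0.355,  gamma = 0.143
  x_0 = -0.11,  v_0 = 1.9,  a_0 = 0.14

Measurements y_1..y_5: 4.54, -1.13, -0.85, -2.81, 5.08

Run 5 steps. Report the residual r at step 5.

step 1: x_pred=0.9562  r=3.5838  x^+=3.2785  v^+=4.2902  a^+=3.5283
step 2: x_pred=6.1718  r=-7.3018  x^+=1.4402  v^+=1.5178  a^+=-3.3751
step 3: x_pred=1.7645  r=-2.6145  x^+=0.0703  v^+=-2.0261  a^+=-5.8471
step 4: x_pred=-1.9284  r=-0.8816  x^+=-2.4997  v^+=-5.8110  a^+=-6.6806
step 5: x_pred=-6.7062  r=11.7862  x^+=0.9313  v^+=-1.8779  a^+=4.4627

resid = 11.7862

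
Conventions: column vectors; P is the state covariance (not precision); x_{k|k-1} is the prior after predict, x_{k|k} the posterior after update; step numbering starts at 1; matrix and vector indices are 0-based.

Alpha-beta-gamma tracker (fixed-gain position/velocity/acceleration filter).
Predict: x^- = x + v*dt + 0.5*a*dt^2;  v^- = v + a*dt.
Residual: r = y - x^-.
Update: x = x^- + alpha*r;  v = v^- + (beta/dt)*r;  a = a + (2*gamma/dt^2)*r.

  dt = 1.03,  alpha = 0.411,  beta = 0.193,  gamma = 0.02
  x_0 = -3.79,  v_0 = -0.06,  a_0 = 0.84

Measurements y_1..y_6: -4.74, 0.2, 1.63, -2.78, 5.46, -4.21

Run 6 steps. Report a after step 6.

a_post = 0.1879

step 1: x_pred=-3.4062  r=-1.3338  x^+=-3.9544  v^+=0.5553  a^+=0.7897
step 2: x_pred=-2.9636  r=3.1636  x^+=-1.6633  v^+=1.9615  a^+=0.9090
step 3: x_pred=0.8391  r=0.7909  x^+=1.1642  v^+=3.0459  a^+=0.9388
step 4: x_pred=4.7995  r=-7.5795  x^+=1.6843  v^+=2.5927  a^+=0.6530
step 5: x_pred=4.7011  r=0.7589  x^+=5.0130  v^+=3.4075  a^+=0.6816
step 6: x_pred=8.8843  r=-13.0943  x^+=3.5025  v^+=1.6560  a^+=0.1879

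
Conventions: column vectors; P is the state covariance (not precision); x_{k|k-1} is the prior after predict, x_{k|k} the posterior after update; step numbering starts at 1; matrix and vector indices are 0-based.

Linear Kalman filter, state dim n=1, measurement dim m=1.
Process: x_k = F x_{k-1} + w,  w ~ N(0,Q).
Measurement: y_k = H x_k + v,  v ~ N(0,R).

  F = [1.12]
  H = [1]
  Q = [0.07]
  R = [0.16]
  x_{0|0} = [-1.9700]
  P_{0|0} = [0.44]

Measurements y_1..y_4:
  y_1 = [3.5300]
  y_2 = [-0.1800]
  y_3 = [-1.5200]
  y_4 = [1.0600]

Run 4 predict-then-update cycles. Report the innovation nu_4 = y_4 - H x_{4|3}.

innov = [1.4170]

step 1: x^-=[-2.2064]  P^-=[0.6219]  S=[0.7819]  K=[0.7954]  nu=[5.7364]  x^+=[2.3562]  P^+=[0.1273]
step 2: x^-=[2.6390]  P^-=[0.2296]  S=[0.3896]  K=[0.5894]  nu=[-2.8190]  x^+=[0.9776]  P^+=[0.0943]
step 3: x^-=[1.0949]  P^-=[0.1883]  S=[0.3483]  K=[0.5406]  nu=[-2.6149]  x^+=[-0.3187]  P^+=[0.0865]
step 4: x^-=[-0.3570]  P^-=[0.1785]  S=[0.3385]  K=[0.5273]  nu=[1.4170]  x^+=[0.3902]  P^+=[0.0844]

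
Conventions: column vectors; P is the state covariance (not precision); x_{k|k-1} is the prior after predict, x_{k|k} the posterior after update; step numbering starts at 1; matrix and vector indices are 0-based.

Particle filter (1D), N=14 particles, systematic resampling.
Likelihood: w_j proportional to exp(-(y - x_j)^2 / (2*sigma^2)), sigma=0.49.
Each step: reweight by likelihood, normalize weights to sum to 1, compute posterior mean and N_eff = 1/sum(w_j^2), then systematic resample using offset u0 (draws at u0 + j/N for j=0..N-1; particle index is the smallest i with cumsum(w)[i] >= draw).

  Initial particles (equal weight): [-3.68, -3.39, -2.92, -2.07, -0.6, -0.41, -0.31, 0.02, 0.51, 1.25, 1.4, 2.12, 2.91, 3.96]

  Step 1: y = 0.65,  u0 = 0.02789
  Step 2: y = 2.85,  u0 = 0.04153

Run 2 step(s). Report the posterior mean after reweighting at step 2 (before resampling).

step 1: w=[0.0000, 0.0000, 0.0000, 0.0000, 0.0156, 0.0390, 0.0593, 0.1769, 0.3882, 0.1911, 0.1253, 0.0045, 0.0000, 0.0000]  mean=0.5817  Neff=4.1745  idx=[5, 6, 7, 7, 8, 8, 8, 8, 8, 8, 9, 9, 10, 10]
step 2: w=[0.0000, 0.0000, 0.0000, 0.0000, 0.0003, 0.0003, 0.0003, 0.0003, 0.0003, 0.0003, 0.1389, 0.1389, 0.3601, 0.3601]  mean=1.3566  Neff=3.3559  idx=[10, 10, 11, 11, 12, 12, 12, 12, 12, 13, 13, 13, 13, 13]

post_mean = 1.3566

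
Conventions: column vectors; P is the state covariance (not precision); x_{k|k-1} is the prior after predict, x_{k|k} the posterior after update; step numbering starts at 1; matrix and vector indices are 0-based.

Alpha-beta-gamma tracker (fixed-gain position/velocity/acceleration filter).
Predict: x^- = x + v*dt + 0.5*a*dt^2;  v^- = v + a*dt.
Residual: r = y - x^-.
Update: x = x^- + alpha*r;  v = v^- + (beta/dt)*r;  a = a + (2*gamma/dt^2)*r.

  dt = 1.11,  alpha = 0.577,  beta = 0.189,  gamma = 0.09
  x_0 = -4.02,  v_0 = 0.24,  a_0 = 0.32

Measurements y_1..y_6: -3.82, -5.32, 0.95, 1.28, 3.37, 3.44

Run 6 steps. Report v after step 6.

v_post = 2.9098

step 1: x_pred=-3.5565  r=-0.2635  x^+=-3.7085  v^+=0.5503  a^+=0.2815
step 2: x_pred=-2.9242  r=-2.3958  x^+=-4.3066  v^+=0.4549  a^+=-0.0685
step 3: x_pred=-3.8439  r=4.7939  x^+=-1.0778  v^+=1.1951  a^+=0.6318
step 4: x_pred=0.6380  r=0.6420  x^+=1.0084  v^+=2.0058  a^+=0.7256
step 5: x_pred=3.6818  r=-0.3118  x^+=3.5019  v^+=2.7581  a^+=0.6801
step 6: x_pred=6.9824  r=-3.5424  x^+=4.9384  v^+=2.9098  a^+=0.1626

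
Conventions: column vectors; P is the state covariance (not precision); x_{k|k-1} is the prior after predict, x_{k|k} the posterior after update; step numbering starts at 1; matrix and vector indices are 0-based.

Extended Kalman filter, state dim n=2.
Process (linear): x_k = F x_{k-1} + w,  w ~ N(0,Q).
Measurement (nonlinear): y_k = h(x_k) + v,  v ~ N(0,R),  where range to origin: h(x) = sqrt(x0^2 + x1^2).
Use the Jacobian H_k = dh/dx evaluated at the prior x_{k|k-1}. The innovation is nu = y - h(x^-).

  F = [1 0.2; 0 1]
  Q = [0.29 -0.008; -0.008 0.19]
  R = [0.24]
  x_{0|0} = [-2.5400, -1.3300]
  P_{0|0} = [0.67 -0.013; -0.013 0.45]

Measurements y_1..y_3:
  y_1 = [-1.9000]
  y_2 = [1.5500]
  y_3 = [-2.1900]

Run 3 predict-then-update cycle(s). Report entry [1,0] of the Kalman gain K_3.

step 1: x^-=[-2.8060, -1.3300]  P^-=[0.9728 0.0690; 0.0690 0.6400]  H_jac=[-0.9036 -0.4283]  S=[1.2052]  K=[-0.7539; -0.2792]  nu=[-5.0052]  x^+=[0.9676, 0.0674]  P^+=[0.2878 -0.1847; -0.1847 0.5461]
step 2: x^-=[0.9811, 0.0674]  P^-=[0.5257 -0.0835; -0.0835 0.7361]  H_jac=[0.9976 0.0685]  S=[0.7553]  K=[0.6868; -0.0434]  nu=[0.5666]  x^+=[1.3703, 0.0428]  P^+=[0.1694 -0.0609; -0.0609 0.7346]
step 3: x^-=[1.3788, 0.0428]  P^-=[0.4644 0.0780; 0.0780 0.9246]  H_jac=[0.9995 0.0310]  S=[0.7097]  K=[0.6575; 0.1503]  nu=[-3.5695]  x^+=[-0.9681, -0.4936]  P^+=[0.1576 0.0079; 0.0079 0.9086]

K[1,0] = 0.1503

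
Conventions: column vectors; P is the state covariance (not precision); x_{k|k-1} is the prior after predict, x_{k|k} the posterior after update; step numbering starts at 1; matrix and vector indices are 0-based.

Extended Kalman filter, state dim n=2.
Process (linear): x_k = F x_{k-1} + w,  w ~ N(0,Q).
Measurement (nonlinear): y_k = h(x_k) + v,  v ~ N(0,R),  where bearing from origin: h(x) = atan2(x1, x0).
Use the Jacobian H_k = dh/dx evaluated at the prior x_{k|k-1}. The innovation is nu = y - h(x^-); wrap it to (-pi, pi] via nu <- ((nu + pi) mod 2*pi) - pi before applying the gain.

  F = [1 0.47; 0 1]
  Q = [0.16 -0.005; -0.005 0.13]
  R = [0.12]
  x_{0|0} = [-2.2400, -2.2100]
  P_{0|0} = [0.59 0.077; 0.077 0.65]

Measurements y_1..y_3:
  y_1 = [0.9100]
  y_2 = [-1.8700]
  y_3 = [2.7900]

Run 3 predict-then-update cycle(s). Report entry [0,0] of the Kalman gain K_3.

step 1: x^-=[-3.2787, -2.2100]  P^-=[0.9660 0.3775; 0.3775 0.7800]  H_jac=[0.1414 -0.2097]  S=[0.1512]  K=[0.3794; -0.7288]  nu=[-2.8247]  x^+=[-4.3505, -0.1513]  P^+=[0.9442 0.4193; 0.4193 0.6997]
step 2: x^-=[-4.4216, -0.1513]  P^-=[1.6529 0.7432; 0.7432 0.8297]  H_jac=[0.0077 -0.2259]  S=[0.1598]  K=[-0.9703; -1.1366]  nu=[1.2374]  x^+=[-5.6223, -1.5577]  P^+=[1.5024 0.5669; 0.5669 0.6232]
step 3: x^-=[-6.3544, -1.5577]  P^-=[2.3329 0.8548; 0.8548 0.7532]  H_jac=[0.0364 -0.1484]  S=[0.1305]  K=[-0.3219; -0.6186]  nu=[-0.5920]  x^+=[-6.1639, -1.1915]  P^+=[2.3194 0.8288; 0.8288 0.7033]

K[0,0] = -0.3219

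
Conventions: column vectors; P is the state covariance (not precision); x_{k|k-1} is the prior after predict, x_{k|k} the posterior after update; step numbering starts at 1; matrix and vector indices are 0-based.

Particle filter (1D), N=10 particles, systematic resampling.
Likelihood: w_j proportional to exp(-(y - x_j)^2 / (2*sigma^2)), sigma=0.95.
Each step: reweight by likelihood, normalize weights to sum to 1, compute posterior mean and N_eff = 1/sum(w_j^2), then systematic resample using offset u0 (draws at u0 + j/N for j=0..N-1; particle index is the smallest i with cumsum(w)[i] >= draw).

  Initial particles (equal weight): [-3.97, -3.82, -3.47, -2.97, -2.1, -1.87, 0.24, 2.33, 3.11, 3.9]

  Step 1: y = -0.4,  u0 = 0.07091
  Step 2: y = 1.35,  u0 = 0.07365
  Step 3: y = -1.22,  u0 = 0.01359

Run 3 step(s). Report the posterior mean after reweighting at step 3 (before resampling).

post_mean = 0.2400

step 1: w=[0.0006, 0.0011, 0.0040, 0.0191, 0.1492, 0.2235, 0.5897, 0.0119, 0.0008, 0.0000]  mean=-0.6367  Neff=2.3781  idx=[4, 4, 5, 5, 6, 6, 6, 6, 6, 6]
step 2: w=[0.0004, 0.0004, 0.0011, 0.0011, 0.1662, 0.1662, 0.1662, 0.1662, 0.1662, 0.1662]  mean=0.2335  Neff=6.0361  idx=[4, 5, 5, 6, 6, 7, 8, 8, 9, 9]
step 3: w=[0.1000, 0.1000, 0.1000, 0.1000, 0.1000, 0.1000, 0.1000, 0.1000, 0.1000, 0.1000]  mean=0.2400  Neff=10.0000  idx=[0, 1, 2, 3, 4, 5, 6, 7, 8, 9]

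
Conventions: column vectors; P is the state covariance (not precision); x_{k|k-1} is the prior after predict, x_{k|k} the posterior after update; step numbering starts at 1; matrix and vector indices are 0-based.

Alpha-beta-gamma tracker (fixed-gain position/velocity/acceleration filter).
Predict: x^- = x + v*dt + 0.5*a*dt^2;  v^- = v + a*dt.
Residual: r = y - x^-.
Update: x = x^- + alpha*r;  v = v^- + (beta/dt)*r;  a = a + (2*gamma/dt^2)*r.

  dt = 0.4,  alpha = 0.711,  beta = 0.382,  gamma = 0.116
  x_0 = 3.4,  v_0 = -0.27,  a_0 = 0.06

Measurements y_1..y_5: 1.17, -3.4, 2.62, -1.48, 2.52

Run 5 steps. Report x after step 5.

x_post = 1.2344

step 1: x_pred=3.2968  r=-2.1268  x^+=1.7846  v^+=-2.2771  a^+=-3.0239
step 2: x_pred=0.6319  r=-4.0319  x^+=-2.2348  v^+=-7.3371  a^+=-8.8701
step 3: x_pred=-5.8792  r=8.4992  x^+=0.1637  v^+=-2.7684  a^+=3.4538
step 4: x_pred=-0.6673  r=-0.8127  x^+=-1.2451  v^+=-2.1630  a^+=2.2754
step 5: x_pred=-1.9283  r=4.4483  x^+=1.2344  v^+=2.9953  a^+=8.7254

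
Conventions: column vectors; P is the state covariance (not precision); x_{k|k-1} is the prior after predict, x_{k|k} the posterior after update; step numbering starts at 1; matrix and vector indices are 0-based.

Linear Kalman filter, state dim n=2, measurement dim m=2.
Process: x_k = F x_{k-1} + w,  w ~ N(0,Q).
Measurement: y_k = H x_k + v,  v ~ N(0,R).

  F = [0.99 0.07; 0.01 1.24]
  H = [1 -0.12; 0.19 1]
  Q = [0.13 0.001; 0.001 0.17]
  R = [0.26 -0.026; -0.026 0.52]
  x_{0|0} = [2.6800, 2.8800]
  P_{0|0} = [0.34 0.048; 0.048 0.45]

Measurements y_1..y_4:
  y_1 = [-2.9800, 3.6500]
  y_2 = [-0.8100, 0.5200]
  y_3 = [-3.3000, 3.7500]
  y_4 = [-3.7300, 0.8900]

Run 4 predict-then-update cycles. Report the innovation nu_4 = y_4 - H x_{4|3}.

innov = [-1.8437, -3.2069]

step 1: x^-=[2.8548, 3.5980]  P^-=[0.4721 0.1024; 0.1024 0.8631]  S=[0.7199 0.0602; 0.0602 1.4391]  K=[0.6297 0.1071; -0.0531 0.6155]  nu=[-5.4030, -0.4904]  x^+=[-0.6001, 3.5830]  P^+=[0.1620 0.0086; 0.0086 0.3198]
step 2: x^-=[-0.3433, 4.4370]  P^-=[0.2915 0.0409; 0.0409 0.6620]  S=[0.5512 -0.0101; -0.0101 1.2081]  K=[0.5215 0.0841; -0.0598 0.5539]  nu=[0.0657, -3.8517]  x^+=[-0.6328, 2.2995]  P^+=[0.1340 0.0047; 0.0047 0.2887]
step 3: x^-=[-0.4655, 2.8451]  P^-=[0.2634 0.0332; 0.0332 0.6140]  S=[0.5242 -0.0172; -0.0172 1.1561]  K=[0.4974 0.0794; -0.0597 0.5357]  nu=[-2.4931, 0.9934]  x^+=[-1.6267, 3.5260]  P^+=[0.1277 0.0041; 0.0041 0.2793]
step 4: x^-=[-1.3636, 4.3560]  P^-=[0.2571 0.0315; 0.0315 0.5996]  S=[0.5182 -0.0183; -0.0183 1.1409]  K=[0.4917 0.0783; -0.0593 0.5299]  nu=[-1.8437, -3.2069]  x^+=[-2.5213, 2.7661]  P^+=[0.1263 0.0040; 0.0040 0.2763]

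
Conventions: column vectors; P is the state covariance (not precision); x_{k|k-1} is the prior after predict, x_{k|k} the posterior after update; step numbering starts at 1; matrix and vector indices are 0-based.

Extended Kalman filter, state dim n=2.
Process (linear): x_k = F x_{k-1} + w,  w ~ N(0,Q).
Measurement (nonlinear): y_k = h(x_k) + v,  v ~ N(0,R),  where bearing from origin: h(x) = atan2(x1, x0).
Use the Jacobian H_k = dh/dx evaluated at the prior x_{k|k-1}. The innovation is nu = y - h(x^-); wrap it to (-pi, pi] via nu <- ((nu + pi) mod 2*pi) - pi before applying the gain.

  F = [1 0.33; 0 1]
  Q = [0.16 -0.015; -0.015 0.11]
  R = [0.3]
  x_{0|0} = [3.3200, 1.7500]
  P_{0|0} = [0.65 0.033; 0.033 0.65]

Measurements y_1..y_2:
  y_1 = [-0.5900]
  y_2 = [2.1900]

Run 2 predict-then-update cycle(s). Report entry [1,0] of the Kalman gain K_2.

K[1,0] = 0.4241

step 1: x^-=[3.8975, 1.7500]  P^-=[0.9026 0.2325; 0.2325 0.7600]  H_jac=[-0.0959 0.2135]  S=[0.3334]  K=[-0.1106; 0.4198]  nu=[-1.0120]  x^+=[4.0095, 1.3251]  P^+=[0.8985 0.2480; 0.2480 0.7012]
step 2: x^-=[4.4467, 1.3251]  P^-=[1.2985 0.4644; 0.4644 0.8112]  H_jac=[-0.0615 0.2065]  S=[0.3277]  K=[0.0488; 0.4241]  nu=[1.9004]  x^+=[4.5395, 2.1310]  P^+=[1.2977 0.4576; 0.4576 0.7523]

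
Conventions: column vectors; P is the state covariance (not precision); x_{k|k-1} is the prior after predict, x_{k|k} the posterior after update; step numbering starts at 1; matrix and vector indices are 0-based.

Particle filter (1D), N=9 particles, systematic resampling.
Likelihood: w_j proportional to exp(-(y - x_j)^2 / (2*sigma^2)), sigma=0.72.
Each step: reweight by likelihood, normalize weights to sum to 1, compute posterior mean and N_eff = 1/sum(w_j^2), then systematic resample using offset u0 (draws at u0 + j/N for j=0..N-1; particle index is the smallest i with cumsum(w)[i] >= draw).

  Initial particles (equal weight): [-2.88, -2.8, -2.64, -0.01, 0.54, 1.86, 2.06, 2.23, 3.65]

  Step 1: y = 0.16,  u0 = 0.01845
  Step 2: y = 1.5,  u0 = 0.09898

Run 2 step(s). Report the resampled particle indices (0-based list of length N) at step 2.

step 1: w=[0.0001, 0.0001, 0.0003, 0.4983, 0.4457, 0.0316, 0.0158, 0.0082, 0.0000]  mean=0.3440  Neff=2.2307  idx=[3, 3, 3, 3, 3, 4, 4, 4, 4]
step 2: w=[0.0504, 0.0504, 0.0504, 0.0504, 0.0504, 0.1870, 0.1870, 0.1870, 0.1870]  mean=0.4013  Neff=6.5559  idx=[1, 4, 5, 5, 6, 7, 7, 8, 8]

resampled_idx = [1, 4, 5, 5, 6, 7, 7, 8, 8]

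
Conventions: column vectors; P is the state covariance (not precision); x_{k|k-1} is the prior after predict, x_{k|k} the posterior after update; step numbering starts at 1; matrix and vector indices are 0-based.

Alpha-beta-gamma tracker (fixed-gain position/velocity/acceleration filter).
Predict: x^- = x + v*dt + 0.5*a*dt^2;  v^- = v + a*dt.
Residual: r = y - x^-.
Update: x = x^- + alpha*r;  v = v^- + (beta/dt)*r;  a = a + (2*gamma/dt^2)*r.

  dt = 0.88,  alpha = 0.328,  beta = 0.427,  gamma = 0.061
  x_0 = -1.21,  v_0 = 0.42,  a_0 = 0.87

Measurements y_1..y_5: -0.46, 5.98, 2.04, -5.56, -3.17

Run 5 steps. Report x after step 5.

step 1: x_pred=-0.5035  r=0.0435  x^+=-0.4893  v^+=1.2067  a^+=0.8769
step 2: x_pred=0.9122  r=5.0678  x^+=2.5744  v^+=4.4374  a^+=1.6752
step 3: x_pred=7.1280  r=-5.0880  x^+=5.4591  v^+=3.4428  a^+=0.8737
step 4: x_pred=8.8271  r=-14.3871  x^+=4.1081  v^+=-2.7694  a^+=-1.3929
step 5: x_pred=1.1317  r=-4.3017  x^+=-0.2792  v^+=-6.0824  a^+=-2.0706

x_post = -0.2792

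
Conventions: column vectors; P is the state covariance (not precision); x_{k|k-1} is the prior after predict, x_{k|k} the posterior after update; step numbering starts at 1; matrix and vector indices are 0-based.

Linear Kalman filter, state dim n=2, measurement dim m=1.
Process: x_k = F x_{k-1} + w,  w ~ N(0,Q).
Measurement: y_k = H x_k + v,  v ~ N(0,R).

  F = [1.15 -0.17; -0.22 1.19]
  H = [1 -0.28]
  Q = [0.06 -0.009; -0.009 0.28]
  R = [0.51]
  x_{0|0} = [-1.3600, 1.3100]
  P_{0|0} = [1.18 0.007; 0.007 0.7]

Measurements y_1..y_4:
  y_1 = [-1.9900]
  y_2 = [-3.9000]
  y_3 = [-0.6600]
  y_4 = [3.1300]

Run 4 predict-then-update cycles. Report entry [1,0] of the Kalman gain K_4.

step 1: x^-=[-1.7867, 1.8581]  P^-=[1.6380 -0.4393; -0.4393 1.3247]  S=[2.4979]  K=[0.7050; -0.3244]  nu=[0.3170]  x^+=[-1.5632, 1.7553]  P^+=[0.3965 0.1319; 0.1319 1.0619]
step 2: x^-=[-2.0961, 2.4327]  P^-=[0.5635 -0.1387; -0.1387 1.7339]  S=[1.2871]  K=[0.4680; -0.4850]  nu=[-1.1227]  x^+=[-2.6215, 2.9772]  P^+=[0.2816 0.1534; 0.1534 1.4312]
step 3: x^-=[-3.5209, 4.1196]  P^-=[0.4138 -0.1541; -0.1541 2.2400]  S=[1.1857]  K=[0.3854; -0.6589]  nu=[4.0143]  x^+=[-1.9738, 1.4744]  P^+=[0.2377 0.1470; 0.1470 1.7252]
step 4: x^-=[-2.5205, 2.1888]  P^-=[0.3667 -0.2115; -0.2115 2.6576]  S=[1.2035]  K=[0.3539; -0.7940]  nu=[6.2634]  x^+=[-0.3037, -2.7843]  P^+=[0.2160 0.1267; 0.1267 1.8988]

K[1,0] = -0.7940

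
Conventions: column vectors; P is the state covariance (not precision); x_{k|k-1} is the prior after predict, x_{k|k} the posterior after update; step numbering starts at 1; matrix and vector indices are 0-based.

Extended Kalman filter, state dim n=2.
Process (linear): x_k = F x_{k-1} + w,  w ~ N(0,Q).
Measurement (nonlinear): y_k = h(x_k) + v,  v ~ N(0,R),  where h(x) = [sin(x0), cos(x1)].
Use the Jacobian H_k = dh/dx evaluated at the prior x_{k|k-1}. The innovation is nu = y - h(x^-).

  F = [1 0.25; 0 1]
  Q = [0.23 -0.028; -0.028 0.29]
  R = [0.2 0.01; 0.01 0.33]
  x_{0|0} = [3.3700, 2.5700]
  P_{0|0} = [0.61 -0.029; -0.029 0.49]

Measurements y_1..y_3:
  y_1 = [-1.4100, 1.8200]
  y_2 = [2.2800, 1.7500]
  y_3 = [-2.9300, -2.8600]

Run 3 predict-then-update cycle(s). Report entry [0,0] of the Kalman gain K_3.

step 1: x^-=[4.0125, 2.5700]  P^-=[0.8561 0.0655; 0.0655 0.7800]  H_jac=[-0.6441 0.0000; 0.0000 -0.5410]  S=[0.5552 0.0328; 0.0328 0.5583]  K=[-0.9929 -0.0051; -0.0314 -0.7540]  nu=[-0.6451, 2.6610]  x^+=[4.6395, 0.5839]  P^+=[0.3084 0.0215; 0.0215 0.4605]
step 2: x^-=[4.7855, 0.5839]  P^-=[0.5779 0.1086; 0.1086 0.7505]  H_jac=[0.0730 0.0000; 0.0000 -0.5513]  S=[0.2031 0.0056; 0.0056 0.5581]  K=[0.2108 -0.1094; 0.0596 -0.7420]  nu=[3.2773, 0.9157]  x^+=[5.3760, 0.0998]  P^+=[0.5625 0.0617; 0.0617 0.4431]
step 3: x^-=[5.4010, 0.0998]  P^-=[0.8510 0.1444; 0.1444 0.7331]  H_jac=[0.6355 0.0000; 0.0000 -0.0997]  S=[0.5436 0.0009; 0.0009 0.3373]  K=[0.9948 -0.0452; 0.1692 -0.2170]  nu=[-2.1579, -3.8550]  x^+=[3.4286, 0.5715]  P^+=[0.3124 0.0498; 0.0498 0.7017]

K[0,0] = 0.9948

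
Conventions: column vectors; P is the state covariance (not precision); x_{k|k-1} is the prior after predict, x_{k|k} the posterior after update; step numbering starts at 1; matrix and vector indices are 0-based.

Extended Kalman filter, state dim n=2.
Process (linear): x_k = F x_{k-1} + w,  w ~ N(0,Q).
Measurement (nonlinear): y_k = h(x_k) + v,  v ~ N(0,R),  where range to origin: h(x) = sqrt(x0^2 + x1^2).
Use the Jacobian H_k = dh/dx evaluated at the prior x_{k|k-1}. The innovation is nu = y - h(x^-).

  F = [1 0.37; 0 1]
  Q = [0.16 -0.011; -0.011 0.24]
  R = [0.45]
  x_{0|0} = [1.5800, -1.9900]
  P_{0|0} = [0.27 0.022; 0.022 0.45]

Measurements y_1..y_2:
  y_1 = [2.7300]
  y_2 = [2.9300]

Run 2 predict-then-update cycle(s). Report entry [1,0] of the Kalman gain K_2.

K[1,0] = -0.5735

step 1: x^-=[0.8437, -1.9900]  P^-=[0.5079 0.1775; 0.1775 0.6900]  H_jac=[0.3903 -0.9207]  S=[0.9847]  K=[0.0354; -0.5748]  nu=[0.5685]  x^+=[0.8638, -2.3168]  P^+=[0.5067 0.1975; 0.1975 0.3647]
step 2: x^-=[0.0066, -2.3168]  P^-=[0.8627 0.3215; 0.3215 0.6047]  H_jac=[0.0028 -1.0000]  S=[1.0529]  K=[-0.3030; -0.5735]  nu=[0.6132]  x^+=[-0.1792, -2.6684]  P^+=[0.7661 0.1385; 0.1385 0.2585]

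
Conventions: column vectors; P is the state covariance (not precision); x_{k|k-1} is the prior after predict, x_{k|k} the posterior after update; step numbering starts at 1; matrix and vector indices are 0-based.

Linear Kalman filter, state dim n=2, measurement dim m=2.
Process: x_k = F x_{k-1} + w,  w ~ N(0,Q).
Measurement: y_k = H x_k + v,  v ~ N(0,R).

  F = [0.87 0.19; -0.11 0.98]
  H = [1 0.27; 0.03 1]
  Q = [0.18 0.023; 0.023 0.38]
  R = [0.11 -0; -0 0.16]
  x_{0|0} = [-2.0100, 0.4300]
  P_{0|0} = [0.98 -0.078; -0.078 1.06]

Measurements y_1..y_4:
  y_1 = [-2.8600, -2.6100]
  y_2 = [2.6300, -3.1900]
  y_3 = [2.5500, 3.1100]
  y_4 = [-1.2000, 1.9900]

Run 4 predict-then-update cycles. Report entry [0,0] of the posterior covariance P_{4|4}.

P_post[0,0] = 0.0791

step 1: x^-=[-1.6670, 0.6425]  P^-=[0.9342 0.0617; 0.0617 1.4267]  S=[1.1816 0.4754; 0.4754 1.5912]  K=[0.8890 -0.2092; 0.0193 0.8920]  nu=[-1.3665, -3.2025]  x^+=[-2.2117, -2.2405]  P^+=[0.1077 -0.0367; -0.0367 0.1438]
step 2: x^-=[-2.3499, -1.9524]  P^-=[0.2546 0.0089; 0.0089 0.5273]  S=[0.4078 0.1590; 0.1590 0.6881]  K=[0.6822 -0.1336; 0.0792 0.7485]  nu=[5.5070, -1.1671]  x^+=[1.5629, -2.3898]  P^+=[0.0815 -0.0238; -0.0238 0.1205]
step 3: x^-=[0.9056, -2.5140]  P^-=[0.2381 0.0178; 0.0178 0.5018]  S=[0.3944 0.1606; 0.1606 0.6631]  K=[0.6665 -0.1238; 0.0890 0.7360]  nu=[2.3231, 5.5968]  x^+=[1.7613, 1.8122]  P^+=[0.0793 -0.0222; -0.0222 0.1184]
step 4: x^-=[1.8766, 1.5822]  P^-=[0.2370 0.0190; 0.0190 0.4995]  S=[0.3936 0.1611; 0.1611 0.6608]  K=[0.6652 -0.1227; 0.0901 0.7347]  nu=[-3.5038, 0.3515]  x^+=[-0.4974, 1.5246]  P^+=[0.0791 -0.0220; -0.0220 0.1182]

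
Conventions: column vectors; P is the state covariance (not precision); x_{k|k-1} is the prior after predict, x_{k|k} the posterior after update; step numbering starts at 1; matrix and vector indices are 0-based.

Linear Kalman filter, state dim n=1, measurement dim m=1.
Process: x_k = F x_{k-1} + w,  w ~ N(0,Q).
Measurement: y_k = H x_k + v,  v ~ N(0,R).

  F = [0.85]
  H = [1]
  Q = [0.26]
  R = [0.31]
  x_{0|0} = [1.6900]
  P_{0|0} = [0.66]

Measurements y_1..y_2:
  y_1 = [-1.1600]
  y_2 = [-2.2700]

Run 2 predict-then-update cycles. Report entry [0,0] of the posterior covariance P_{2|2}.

step 1: x^-=[1.4365]  P^-=[0.7369]  S=[1.0469]  K=[0.7039]  nu=[-2.5965]  x^+=[-0.3911]  P^+=[0.2182]
step 2: x^-=[-0.3324]  P^-=[0.4177]  S=[0.7277]  K=[0.5740]  nu=[-1.9376]  x^+=[-1.4445]  P^+=[0.1779]

P_post[0,0] = 0.1779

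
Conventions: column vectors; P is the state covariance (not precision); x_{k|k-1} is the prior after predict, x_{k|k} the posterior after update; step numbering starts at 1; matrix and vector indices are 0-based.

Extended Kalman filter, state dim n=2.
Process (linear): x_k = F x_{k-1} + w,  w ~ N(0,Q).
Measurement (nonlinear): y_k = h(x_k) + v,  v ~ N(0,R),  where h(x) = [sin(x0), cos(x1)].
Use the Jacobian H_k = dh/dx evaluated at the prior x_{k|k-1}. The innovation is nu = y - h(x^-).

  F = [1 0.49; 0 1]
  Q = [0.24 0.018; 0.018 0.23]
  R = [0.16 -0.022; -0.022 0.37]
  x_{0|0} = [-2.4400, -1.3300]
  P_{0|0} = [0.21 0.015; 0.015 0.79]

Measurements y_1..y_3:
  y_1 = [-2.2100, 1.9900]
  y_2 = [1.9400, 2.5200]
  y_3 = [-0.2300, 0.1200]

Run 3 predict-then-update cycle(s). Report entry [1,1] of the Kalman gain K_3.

step 1: x^-=[-3.0917, -1.3300]  P^-=[0.6544 0.4201; 0.4201 1.0200]  H_jac=[-0.9988 0.0000; 0.0000 0.9711]  S=[0.8128 -0.4295; -0.4295 1.3320]  K=[-0.7742 0.0567; -0.1486 0.6958]  nu=[-2.1601, 1.7515]  x^+=[-1.3201, 0.2096]  P^+=[0.1253 0.0391; 0.0391 0.2684]
step 2: x^-=[-1.2174, 0.2096]  P^-=[0.4681 0.1887; 0.1887 0.4984]  H_jac=[0.3461 0.0000; 0.0000 -0.2081]  S=[0.2161 -0.0356; -0.0356 0.3916]  K=[0.7444 -0.0326; 0.2625 -0.2410]  nu=[2.8782, 1.5419]  x^+=[0.8749, 0.5936]  P^+=[0.3462 0.1367; 0.1367 0.4563]
step 3: x^-=[1.1658, 0.5936]  P^-=[0.8297 0.3783; 0.3783 0.6863]  H_jac=[0.3940 0.0000; 0.0000 -0.5593]  S=[0.2888 -0.1054; -0.1054 0.5847]  K=[1.0703 -0.1690; 0.2960 -0.6032]  nu=[-1.1491, -0.7089]  x^+=[0.0557, 0.6810]  P^+=[0.4440 0.1539; 0.1539 0.4106]

K[1,1] = -0.6032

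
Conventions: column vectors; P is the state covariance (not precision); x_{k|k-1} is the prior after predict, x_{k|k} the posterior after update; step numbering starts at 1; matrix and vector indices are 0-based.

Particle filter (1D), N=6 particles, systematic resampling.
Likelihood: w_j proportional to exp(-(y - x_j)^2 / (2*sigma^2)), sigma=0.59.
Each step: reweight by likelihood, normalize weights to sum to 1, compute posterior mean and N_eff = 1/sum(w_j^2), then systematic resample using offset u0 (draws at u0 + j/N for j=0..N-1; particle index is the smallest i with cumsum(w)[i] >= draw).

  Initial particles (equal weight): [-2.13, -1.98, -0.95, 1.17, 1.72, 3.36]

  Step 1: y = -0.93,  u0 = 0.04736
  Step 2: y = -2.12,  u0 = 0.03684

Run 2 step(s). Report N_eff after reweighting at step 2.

N_eff = 3.1686

step 1: w=[0.0948, 0.1540, 0.7498, 0.0013, 0.0000, 0.0000]  mean=-1.2176  Neff=1.6808  idx=[0, 1, 2, 2, 2, 2]
step 2: w=[0.3949, 0.3840, 0.0553, 0.0553, 0.0553, 0.0553]  mean=-1.8115  Neff=3.1686  idx=[0, 0, 0, 1, 1, 3]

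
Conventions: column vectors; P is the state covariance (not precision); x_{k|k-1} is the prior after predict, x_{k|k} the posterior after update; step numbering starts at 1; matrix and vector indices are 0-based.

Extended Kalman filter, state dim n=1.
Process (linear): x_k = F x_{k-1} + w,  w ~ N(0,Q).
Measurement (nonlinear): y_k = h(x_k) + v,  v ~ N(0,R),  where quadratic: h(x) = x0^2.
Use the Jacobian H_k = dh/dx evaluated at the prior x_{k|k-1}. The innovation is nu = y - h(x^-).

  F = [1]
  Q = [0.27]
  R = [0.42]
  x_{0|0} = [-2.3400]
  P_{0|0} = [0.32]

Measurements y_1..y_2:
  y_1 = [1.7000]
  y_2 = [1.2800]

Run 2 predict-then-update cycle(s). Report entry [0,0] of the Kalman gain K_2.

K[0,0] = -0.2790

step 1: x^-=[-2.3400]  P^-=[0.5900]  H_jac=[-4.6800]  S=[13.3424]  K=[-0.2069]  nu=[-3.7756]  x^+=[-1.5586]  P^+=[0.0186]
step 2: x^-=[-1.5586]  P^-=[0.2886]  H_jac=[-3.1173]  S=[3.2242]  K=[-0.2790]  nu=[-1.1494]  x^+=[-1.2380]  P^+=[0.0376]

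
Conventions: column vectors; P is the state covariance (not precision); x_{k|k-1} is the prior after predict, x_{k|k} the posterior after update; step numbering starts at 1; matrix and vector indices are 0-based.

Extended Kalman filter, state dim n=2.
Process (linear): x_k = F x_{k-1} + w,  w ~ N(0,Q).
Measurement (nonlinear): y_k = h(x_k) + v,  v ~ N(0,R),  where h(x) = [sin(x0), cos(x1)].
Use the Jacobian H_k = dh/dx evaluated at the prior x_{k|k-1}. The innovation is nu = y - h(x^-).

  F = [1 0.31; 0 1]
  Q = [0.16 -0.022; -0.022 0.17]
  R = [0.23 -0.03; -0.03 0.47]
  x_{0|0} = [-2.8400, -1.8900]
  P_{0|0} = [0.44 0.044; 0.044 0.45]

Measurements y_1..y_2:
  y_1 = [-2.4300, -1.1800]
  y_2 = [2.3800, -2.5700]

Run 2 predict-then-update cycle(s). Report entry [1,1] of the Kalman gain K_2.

step 1: x^-=[-3.4259, -1.8900]  P^-=[0.6705 0.1615; 0.1615 0.6200]  H_jac=[-0.9599 0.0000; 0.0000 0.9495]  S=[0.8478 -0.1772; -0.1772 1.0289]  K=[-0.7552 0.0190; -0.0656 0.5608]  nu=[-2.7105, -0.8662]  x^+=[-1.3953, -2.1979]  P^+=[0.1816 0.0333; 0.0333 0.2797]
step 2: x^-=[-2.0767, -2.1979]  P^-=[0.3891 0.0980; 0.0980 0.4497]  H_jac=[-0.4846 0.0000; 0.0000 0.8098]  S=[0.3214 -0.0684; -0.0684 0.7649]  K=[-0.5755 0.0522; -0.0472 0.4719]  nu=[3.2547, -1.9832]  x^+=[-4.0535, -3.2874]  P^+=[0.2764 0.0516; 0.0516 0.2756]

K[1,1] = 0.4719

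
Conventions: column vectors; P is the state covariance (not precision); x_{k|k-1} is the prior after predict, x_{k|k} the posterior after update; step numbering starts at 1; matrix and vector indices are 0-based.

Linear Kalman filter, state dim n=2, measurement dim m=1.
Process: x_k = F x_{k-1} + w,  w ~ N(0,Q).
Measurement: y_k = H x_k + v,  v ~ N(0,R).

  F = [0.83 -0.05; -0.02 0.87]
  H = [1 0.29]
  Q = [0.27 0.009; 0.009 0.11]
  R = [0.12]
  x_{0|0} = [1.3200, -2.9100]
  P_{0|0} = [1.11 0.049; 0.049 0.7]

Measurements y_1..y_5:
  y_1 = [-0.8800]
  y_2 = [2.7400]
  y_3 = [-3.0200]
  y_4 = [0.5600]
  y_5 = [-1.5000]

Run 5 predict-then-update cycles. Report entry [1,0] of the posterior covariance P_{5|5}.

step 1: x^-=[1.2411, -2.5581]  P^-=[1.0324 -0.0044; -0.0044 0.6386]  S=[1.2035]  K=[0.8567; 0.1502]  nu=[-1.3793]  x^+=[0.0594, -2.7652]  P^+=[0.1490 -0.1593; -0.1593 0.6114]
step 2: x^-=[0.1876, -2.4069]  P^-=[0.3874 -0.1353; -0.1353 0.5784]  S=[0.4776]  K=[0.7290; 0.0680]  nu=[3.2504]  x^+=[2.5572, -2.1859]  P^+=[0.1336 -0.1589; -0.1589 0.5762]
step 3: x^-=[2.2318, -1.9529]  P^-=[0.3766 -0.1332; -0.1332 0.5517]  S=[0.4658]  K=[0.7257; 0.0575]  nu=[-4.6854]  x^+=[-1.1684, -2.2223]  P^+=[0.1314 -0.1526; -0.1526 0.5502]
step 4: x^-=[-0.8587, -1.9101]  P^-=[0.3745 -0.1275; -0.1275 0.5318]  S=[0.4653]  K=[0.7255; 0.0574]  nu=[1.9726]  x^+=[0.5723, -1.7968]  P^+=[0.1296 -0.1469; -0.1469 0.5302]
step 5: x^-=[0.5649, -1.5746]  P^-=[0.3728 -0.1224; -0.1224 0.5165]  S=[0.4653]  K=[0.7250; 0.0588]  nu=[-1.6082]  x^+=[-0.6011, -1.6692]  P^+=[0.1283 -0.1423; -0.1423 0.5149]

P_post[1,0] = -0.1423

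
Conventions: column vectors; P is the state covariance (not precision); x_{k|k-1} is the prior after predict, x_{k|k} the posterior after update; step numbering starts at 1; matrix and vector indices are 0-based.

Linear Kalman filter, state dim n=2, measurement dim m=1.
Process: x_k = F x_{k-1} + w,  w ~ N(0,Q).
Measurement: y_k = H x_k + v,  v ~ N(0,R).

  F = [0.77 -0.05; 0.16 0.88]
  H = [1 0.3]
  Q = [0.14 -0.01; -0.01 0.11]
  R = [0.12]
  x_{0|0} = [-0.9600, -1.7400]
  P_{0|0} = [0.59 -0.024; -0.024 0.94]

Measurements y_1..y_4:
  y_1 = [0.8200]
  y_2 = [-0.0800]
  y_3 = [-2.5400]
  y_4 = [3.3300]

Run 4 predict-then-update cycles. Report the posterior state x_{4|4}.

x_post = [1.7666, -0.5982]

step 1: x^-=[-0.6522, -1.6848]  P^-=[0.4940 0.0053; 0.0053 0.8463]  S=[0.6933]  K=[0.7148; 0.3738]  nu=[1.9776]  x^+=[0.7614, -0.9456]  P^+=[0.1398 -0.1800; -0.1800 0.7494]
step 2: x^-=[0.6336, -0.7103]  P^-=[0.2386 -0.1463; -0.1463 0.6433]  S=[0.3287]  K=[0.5923; 0.1421]  nu=[-0.5005]  x^+=[0.3371, -0.7814]  P^+=[0.1233 -0.1739; -0.1739 0.6366]
step 3: x^-=[0.2987, -0.6337]  P^-=[0.2281 -0.1393; -0.1393 0.5572]  S=[0.3146]  K=[0.5920; 0.0885]  nu=[-2.6485]  x^+=[-1.2694, -0.8682]  P^+=[0.1178 -0.1558; -0.1558 0.5547]
step 4: x^-=[-0.9340, -0.9672]  P^-=[0.2232 -0.1242; -0.1242 0.4987]  S=[0.3136]  K=[0.5930; 0.0810]  nu=[4.5542]  x^+=[1.7666, -0.5982]  P^+=[0.1129 -0.1393; -0.1393 0.4966]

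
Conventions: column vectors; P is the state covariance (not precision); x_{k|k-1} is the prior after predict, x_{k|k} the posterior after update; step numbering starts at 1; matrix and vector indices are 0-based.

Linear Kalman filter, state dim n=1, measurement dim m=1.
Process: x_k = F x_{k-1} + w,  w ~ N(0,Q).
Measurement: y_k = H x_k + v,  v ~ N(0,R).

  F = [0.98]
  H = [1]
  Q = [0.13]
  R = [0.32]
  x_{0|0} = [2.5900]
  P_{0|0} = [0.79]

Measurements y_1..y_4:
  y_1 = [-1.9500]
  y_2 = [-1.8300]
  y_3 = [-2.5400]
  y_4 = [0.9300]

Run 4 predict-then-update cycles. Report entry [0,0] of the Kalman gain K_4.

K[0,0] = 0.4636

step 1: x^-=[2.5382]  P^-=[0.8887]  S=[1.2087]  K=[0.7353]  nu=[-4.4882]  x^+=[-0.7618]  P^+=[0.2353]
step 2: x^-=[-0.7465]  P^-=[0.3560]  S=[0.6760]  K=[0.5266]  nu=[-1.0835]  x^+=[-1.3171]  P^+=[0.1685]
step 3: x^-=[-1.2908]  P^-=[0.2918]  S=[0.6118]  K=[0.4770]  nu=[-1.2492]  x^+=[-1.8866]  P^+=[0.1526]
step 4: x^-=[-1.8489]  P^-=[0.2766]  S=[0.5966]  K=[0.4636]  nu=[2.7789]  x^+=[-0.5605]  P^+=[0.1484]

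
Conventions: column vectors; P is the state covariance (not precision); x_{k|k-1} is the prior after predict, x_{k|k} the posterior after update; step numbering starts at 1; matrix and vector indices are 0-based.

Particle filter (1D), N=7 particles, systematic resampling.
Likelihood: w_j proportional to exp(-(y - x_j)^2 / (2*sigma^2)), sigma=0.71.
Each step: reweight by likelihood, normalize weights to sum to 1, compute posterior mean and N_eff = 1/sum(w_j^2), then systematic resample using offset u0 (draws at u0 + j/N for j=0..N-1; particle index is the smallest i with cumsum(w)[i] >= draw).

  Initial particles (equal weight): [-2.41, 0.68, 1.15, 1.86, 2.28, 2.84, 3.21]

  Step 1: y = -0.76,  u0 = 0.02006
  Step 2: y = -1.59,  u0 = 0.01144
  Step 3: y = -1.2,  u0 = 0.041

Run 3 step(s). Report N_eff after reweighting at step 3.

N_eff = 7.0000

step 1: w=[0.3011, 0.5732, 0.1202, 0.0049, 0.0005, 0.0000, 0.0000]  mean=-0.1874  Neff=2.3057  idx=[0, 0, 1, 1, 1, 1, 2]
step 2: w=[0.4883, 0.4883, 0.0057, 0.0057, 0.0057, 0.0057, 0.0006]  mean=-2.3371  Neff=2.0968  idx=[0, 0, 0, 0, 1, 1, 1]
step 3: w=[0.1429, 0.1429, 0.1429, 0.1429, 0.1429, 0.1429, 0.1429]  mean=-2.4100  Neff=7.0000  idx=[0, 1, 2, 3, 4, 5, 6]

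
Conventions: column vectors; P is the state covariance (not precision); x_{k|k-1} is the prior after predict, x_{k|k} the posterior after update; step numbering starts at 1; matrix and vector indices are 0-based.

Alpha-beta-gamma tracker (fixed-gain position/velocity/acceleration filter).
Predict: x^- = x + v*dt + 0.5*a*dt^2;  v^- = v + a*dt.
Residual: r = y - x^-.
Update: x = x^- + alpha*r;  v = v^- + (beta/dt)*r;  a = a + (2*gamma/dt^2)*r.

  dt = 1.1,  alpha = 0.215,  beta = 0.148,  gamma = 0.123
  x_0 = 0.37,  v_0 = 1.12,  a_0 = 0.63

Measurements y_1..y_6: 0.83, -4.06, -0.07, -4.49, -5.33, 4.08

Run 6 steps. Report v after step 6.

step 1: x_pred=1.9832  r=-1.1532  x^+=1.7352  v^+=1.6578  a^+=0.3956
step 2: x_pred=3.7982  r=-7.8582  x^+=2.1087  v^+=1.0357  a^+=-1.2021
step 3: x_pred=2.5207  r=-2.5907  x^+=1.9637  v^+=-0.6351  a^+=-1.7288
step 4: x_pred=0.2191  r=-4.7091  x^+=-0.7933  v^+=-3.1704  a^+=-2.6861
step 5: x_pred=-5.9058  r=0.5758  x^+=-5.7820  v^+=-6.0476  a^+=-2.5691
step 6: x_pred=-13.9887  r=18.0687  x^+=-10.1040  v^+=-6.4426  a^+=1.1044

v_post = -6.4426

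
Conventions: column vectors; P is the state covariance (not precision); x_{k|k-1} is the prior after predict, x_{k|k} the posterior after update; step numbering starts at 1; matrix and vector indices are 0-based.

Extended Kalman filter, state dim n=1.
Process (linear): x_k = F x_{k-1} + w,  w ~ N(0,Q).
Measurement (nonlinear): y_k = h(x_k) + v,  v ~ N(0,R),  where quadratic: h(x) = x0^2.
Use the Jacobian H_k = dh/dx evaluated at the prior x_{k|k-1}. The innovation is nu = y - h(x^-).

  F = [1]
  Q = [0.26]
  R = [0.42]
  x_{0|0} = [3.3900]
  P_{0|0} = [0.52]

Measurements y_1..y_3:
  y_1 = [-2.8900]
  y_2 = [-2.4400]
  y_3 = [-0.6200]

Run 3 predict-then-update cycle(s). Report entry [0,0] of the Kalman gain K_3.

step 1: x^-=[3.3900]  P^-=[0.7800]  H_jac=[6.7800]  S=[36.2754]  K=[0.1458]  nu=[-14.3821]  x^+=[1.2933]  P^+=[0.0090]
step 2: x^-=[1.2933]  P^-=[0.2690]  H_jac=[2.5866]  S=[2.2200]  K=[0.3135]  nu=[-4.1126]  x^+=[0.0041]  P^+=[0.0509]
step 3: x^-=[0.0041]  P^-=[0.3109]  H_jac=[0.0083]  S=[0.4200]  K=[0.0061]  nu=[-0.6200]  x^+=[0.0003]  P^+=[0.3109]

K[0,0] = 0.0061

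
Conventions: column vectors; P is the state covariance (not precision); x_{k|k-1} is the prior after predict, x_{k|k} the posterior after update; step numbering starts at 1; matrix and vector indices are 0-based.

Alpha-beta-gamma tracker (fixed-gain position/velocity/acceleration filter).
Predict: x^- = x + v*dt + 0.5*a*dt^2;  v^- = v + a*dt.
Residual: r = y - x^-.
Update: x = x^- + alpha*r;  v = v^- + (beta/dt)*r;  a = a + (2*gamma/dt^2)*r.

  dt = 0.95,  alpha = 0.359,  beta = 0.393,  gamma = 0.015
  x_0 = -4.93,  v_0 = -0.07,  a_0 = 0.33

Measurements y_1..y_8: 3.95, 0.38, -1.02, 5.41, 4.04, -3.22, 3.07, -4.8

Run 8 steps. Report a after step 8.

a_post = -0.1597

step 1: x_pred=-4.8476  r=8.7976  x^+=-1.6893  v^+=3.8829  a^+=0.6224
step 2: x_pred=2.2804  r=-1.9004  x^+=1.5982  v^+=3.6881  a^+=0.5593
step 3: x_pred=5.3542  r=-6.3742  x^+=3.0659  v^+=1.5825  a^+=0.3474
step 4: x_pred=4.7260  r=0.6840  x^+=4.9715  v^+=2.1955  a^+=0.3701
step 5: x_pred=7.2242  r=-3.1842  x^+=6.0811  v^+=1.2298  a^+=0.2643
step 6: x_pred=7.3687  r=-10.5887  x^+=3.5673  v^+=-2.8995  a^+=-0.0877
step 7: x_pred=0.7732  r=2.2968  x^+=1.5978  v^+=-2.0327  a^+=-0.0114
step 8: x_pred=-0.3384  r=-4.4616  x^+=-1.9401  v^+=-3.8892  a^+=-0.1597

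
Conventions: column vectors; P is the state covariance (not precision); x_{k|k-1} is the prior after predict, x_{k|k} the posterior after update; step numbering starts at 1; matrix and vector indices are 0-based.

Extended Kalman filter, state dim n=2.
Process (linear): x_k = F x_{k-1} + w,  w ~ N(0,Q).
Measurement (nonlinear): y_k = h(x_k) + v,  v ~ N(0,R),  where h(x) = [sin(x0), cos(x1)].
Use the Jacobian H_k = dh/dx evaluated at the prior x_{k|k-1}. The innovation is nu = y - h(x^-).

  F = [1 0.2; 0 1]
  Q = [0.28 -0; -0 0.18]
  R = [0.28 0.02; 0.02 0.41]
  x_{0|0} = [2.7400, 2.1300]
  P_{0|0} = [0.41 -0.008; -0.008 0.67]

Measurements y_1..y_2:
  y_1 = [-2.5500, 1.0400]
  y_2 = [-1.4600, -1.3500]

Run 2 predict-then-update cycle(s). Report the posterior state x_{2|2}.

step 1: x^-=[3.1660, 2.1300]  P^-=[0.7136 0.1260; 0.1260 0.8500]  H_jac=[-0.9997 0.0000; 0.0000 -0.8477]  S=[0.9932 0.1268; 0.1268 1.0208]  K=[-0.7163 -0.0157; -0.0373 -0.7012]  nu=[-2.5256, 1.5705]  x^+=[4.9504, 1.1230]  P^+=[0.2009 0.0245; 0.0245 0.3400]
step 2: x^-=[5.1750, 1.1230]  P^-=[0.5043 0.0925; 0.0925 0.5200]  H_jac=[0.4463 0.0000; 0.0000 -0.9014]  S=[0.3805 -0.0172; -0.0172 0.8325]  K=[0.5876 -0.0880; 0.0831 -0.5613]  nu=[-0.5651, -1.7830]  x^+=[4.9998, 2.0769]  P^+=[0.3647 0.0270; 0.0270 0.2535]

x_post = [4.9998, 2.0769]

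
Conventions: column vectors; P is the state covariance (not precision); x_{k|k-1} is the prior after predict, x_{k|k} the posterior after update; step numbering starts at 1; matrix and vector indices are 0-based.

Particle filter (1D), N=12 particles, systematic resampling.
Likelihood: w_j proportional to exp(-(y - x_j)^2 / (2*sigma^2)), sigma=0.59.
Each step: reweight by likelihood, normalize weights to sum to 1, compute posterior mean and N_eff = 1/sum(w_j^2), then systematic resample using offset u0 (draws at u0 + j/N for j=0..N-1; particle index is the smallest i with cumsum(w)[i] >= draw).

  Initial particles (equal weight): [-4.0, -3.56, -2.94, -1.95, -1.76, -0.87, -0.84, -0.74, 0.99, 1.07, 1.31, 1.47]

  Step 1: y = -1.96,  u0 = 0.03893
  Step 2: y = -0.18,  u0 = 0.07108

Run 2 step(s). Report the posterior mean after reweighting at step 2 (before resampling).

post_mean = -0.9883

step 1: w=[0.0009, 0.0094, 0.0936, 0.3720, 0.3513, 0.0675, 0.0614, 0.0439, 0.0000, 0.0000, 0.0000, 0.0000]  mean=-1.7989  Neff=3.5605  idx=[2, 3, 3, 3, 3, 3, 4, 4, 4, 4, 5, 6]
step 2: w=[0.0000, 0.0092, 0.0092, 0.0092, 0.0092, 0.0092, 0.0230, 0.0230, 0.0230, 0.0230, 0.4185, 0.4435]  mean=-0.9883  Neff=2.6711  idx=[7, 10, 10, 10, 10, 10, 11, 11, 11, 11, 11, 11]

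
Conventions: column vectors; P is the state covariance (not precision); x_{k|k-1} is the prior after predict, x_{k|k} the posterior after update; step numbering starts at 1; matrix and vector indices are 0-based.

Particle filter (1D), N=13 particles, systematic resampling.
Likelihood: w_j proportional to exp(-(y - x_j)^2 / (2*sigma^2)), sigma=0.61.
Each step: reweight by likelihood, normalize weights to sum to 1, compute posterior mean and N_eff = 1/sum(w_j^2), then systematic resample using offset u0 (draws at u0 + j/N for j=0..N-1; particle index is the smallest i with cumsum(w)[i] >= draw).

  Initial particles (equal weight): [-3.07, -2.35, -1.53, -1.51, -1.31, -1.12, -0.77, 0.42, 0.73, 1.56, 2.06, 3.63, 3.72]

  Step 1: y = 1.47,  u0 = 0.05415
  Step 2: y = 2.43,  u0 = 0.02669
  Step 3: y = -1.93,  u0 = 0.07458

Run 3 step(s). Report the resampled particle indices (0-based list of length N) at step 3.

step 1: w=[0.0000, 0.0000, 0.0000, 0.0000, 0.0000, 0.0001, 0.0005, 0.0977, 0.2059, 0.4252, 0.2693, 0.0008, 0.0005]  mean=1.4136  Neff=3.2758  idx=[7, 8, 8, 8, 9, 9, 9, 9, 9, 10, 10, 10, 10]
step 2: w=[0.0008, 0.0040, 0.0040, 0.0040, 0.0695, 0.0695, 0.0695, 0.0695, 0.0695, 0.1599, 0.1599, 0.1599, 0.1599]  mean=1.8690  Neff=7.9042  idx=[4, 5, 6, 7, 8, 9, 9, 10, 10, 11, 11, 12, 12]
step 3: w=[0.1979, 0.1979, 0.1979, 0.1979, 0.1979, 0.0013, 0.0013, 0.0013, 0.0013, 0.0013, 0.0013, 0.0013, 0.0013]  mean=1.5652  Neff=5.1053  idx=[0, 0, 1, 1, 1, 2, 2, 3, 3, 3, 4, 4, 11]

resampled_idx = [0, 0, 1, 1, 1, 2, 2, 3, 3, 3, 4, 4, 11]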